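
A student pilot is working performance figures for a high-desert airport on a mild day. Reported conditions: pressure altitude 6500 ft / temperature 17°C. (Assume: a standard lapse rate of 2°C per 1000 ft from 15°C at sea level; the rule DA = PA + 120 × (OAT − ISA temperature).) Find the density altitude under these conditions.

ISA temperature at 6500 ft = 15 − 2 × (6500/1000) = 2°C.
ISA deviation = 17 − 2 = +15°C.
Density altitude = 6500 + 120 × (15) = 6500 + (+1800) = 8300 ft.

8300 ft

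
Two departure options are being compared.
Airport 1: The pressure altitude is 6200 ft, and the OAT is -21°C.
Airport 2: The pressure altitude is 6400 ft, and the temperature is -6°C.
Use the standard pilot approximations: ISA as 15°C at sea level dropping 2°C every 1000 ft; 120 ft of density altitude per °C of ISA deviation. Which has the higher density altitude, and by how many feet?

Airport 2 by 2048 ft

Airport 1: ISA temp = 2.6°C, deviation -23.6°C, DA = 6200 + 120 × (-23.6) = 3368 ft.
Airport 2: ISA temp = 2.2°C, deviation -8.2°C, DA = 6400 + 120 × (-8.2) = 5416 ft.
Airport 2 is higher by 5416 − 3368 = 2048 ft.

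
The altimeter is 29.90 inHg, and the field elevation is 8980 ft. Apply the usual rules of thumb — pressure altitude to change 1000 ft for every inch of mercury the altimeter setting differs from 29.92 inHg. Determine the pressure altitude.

9000 ft

Pressure correction = (29.92 − 29.90) × 1000 = +20 ft.
Pressure altitude = 8980 + (+20) = 9000 ft.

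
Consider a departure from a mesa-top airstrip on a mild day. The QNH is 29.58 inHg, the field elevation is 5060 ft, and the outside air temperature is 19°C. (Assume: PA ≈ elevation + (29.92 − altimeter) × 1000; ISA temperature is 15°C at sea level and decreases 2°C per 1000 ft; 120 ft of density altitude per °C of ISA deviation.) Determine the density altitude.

7176 ft

Pressure altitude = 5060 + (29.92 − 29.58) × 1000 = 5060 + (+340) = 5400 ft.
ISA temperature at 5400 ft = 15 − 2 × (5400/1000) = 4.2°C.
ISA deviation = 19 − 4.2 = +14.8°C.
Density altitude = 5400 + 120 × (14.8) = 7176 ft.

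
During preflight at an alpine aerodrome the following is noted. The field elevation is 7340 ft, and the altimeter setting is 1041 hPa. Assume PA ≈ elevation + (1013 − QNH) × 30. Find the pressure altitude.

6500 ft

Pressure correction = (1013 − 1041) × 30 = -840 ft.
Pressure altitude = 7340 + (-840) = 6500 ft.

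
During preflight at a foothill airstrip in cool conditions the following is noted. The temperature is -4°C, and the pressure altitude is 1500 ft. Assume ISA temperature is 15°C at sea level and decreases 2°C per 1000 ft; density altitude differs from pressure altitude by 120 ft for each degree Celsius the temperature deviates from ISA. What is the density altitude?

ISA temperature at 1500 ft = 15 − 2 × (1500/1000) = 12°C.
ISA deviation = -4 − 12 = -16°C.
Density altitude = 1500 + 120 × (-16) = 1500 + (-1920) = -420 ft.

-420 ft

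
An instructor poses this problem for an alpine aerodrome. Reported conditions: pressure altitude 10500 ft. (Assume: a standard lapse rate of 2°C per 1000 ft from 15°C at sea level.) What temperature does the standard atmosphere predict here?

ISA temperature = 15 − 2 × (10500/1000) = 15 − 21 = -6°C.

-6°C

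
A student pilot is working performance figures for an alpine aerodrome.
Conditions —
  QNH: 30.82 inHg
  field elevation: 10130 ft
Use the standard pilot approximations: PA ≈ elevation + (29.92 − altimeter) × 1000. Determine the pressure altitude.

9230 ft

Pressure correction = (29.92 − 30.82) × 1000 = -900 ft.
Pressure altitude = 10130 + (-900) = 9230 ft.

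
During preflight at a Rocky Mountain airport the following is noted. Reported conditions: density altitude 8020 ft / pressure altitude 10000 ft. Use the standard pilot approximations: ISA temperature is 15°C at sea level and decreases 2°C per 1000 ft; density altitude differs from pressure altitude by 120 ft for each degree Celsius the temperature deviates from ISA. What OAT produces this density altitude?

Density altitude − pressure altitude = 8020 − 10000 = -1980 ft.
At 120 ft/°C that is an ISA deviation of -1980/120 = -16.5°C.
ISA temperature at 10000 ft = 15 − 2 × (10000/1000) = -5°C.
OAT = ISA + deviation = -5 + (-16.5) = -21.5°C.

-21.5°C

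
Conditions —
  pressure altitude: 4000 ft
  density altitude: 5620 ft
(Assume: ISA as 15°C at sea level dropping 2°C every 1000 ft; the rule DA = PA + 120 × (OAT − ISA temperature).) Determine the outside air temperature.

20.5°C

Density altitude − pressure altitude = 5620 − 4000 = +1620 ft.
At 120 ft/°C that is an ISA deviation of 1620/120 = +13.5°C.
ISA temperature at 4000 ft = 15 − 2 × (4000/1000) = 7°C.
OAT = ISA + deviation = 7 + (+13.5) = 20.5°C.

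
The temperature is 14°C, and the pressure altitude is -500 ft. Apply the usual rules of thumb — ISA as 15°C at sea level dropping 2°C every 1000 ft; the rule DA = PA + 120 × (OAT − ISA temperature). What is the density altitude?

-740 ft

ISA temperature at -500 ft = 15 − 2 × (-500/1000) = 16°C.
ISA deviation = 14 − 16 = -2°C.
Density altitude = -500 + 120 × (-2) = -500 + (-240) = -740 ft.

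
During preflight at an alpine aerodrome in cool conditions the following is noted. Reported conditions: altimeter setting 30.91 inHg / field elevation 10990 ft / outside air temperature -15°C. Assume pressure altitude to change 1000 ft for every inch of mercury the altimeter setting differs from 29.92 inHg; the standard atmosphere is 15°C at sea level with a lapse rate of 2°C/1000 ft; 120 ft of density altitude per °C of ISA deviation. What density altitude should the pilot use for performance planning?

8800 ft

Pressure altitude = 10990 + (29.92 − 30.91) × 1000 = 10990 + (-990) = 10000 ft.
ISA temperature at 10000 ft = 15 − 2 × (10000/1000) = -5°C.
ISA deviation = -15 − (-5) = -10°C.
Density altitude = 10000 + 120 × (-10) = 8800 ft.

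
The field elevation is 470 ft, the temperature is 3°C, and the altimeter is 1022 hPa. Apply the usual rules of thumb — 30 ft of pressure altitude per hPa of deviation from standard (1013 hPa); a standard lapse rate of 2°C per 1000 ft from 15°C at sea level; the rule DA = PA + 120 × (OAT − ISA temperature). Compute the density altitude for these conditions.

-1192 ft

Pressure altitude = 470 + (1013 − 1022) × 30 = 470 + (-270) = 200 ft.
ISA temperature at 200 ft = 15 − 2 × (200/1000) = 14.6°C.
ISA deviation = 3 − 14.6 = -11.6°C.
Density altitude = 200 + 120 × (-11.6) = -1192 ft.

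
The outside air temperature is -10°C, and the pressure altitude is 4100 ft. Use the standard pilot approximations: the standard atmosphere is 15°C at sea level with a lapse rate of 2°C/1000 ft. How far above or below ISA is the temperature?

ISA temperature at 4100 ft = 15 − 2 × (4100/1000) = 6.8°C.
Deviation = OAT − ISA = -10 − 6.8 = -16.8°C.

ISA-16.8°C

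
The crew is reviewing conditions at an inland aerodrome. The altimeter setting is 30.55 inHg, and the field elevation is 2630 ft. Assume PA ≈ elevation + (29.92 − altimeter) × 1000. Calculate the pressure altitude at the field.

2000 ft

Pressure correction = (29.92 − 30.55) × 1000 = -630 ft.
Pressure altitude = 2630 + (-630) = 2000 ft.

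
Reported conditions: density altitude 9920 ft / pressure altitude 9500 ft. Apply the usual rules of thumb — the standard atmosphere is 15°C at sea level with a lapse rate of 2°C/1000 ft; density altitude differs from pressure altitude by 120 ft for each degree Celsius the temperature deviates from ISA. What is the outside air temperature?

Density altitude − pressure altitude = 9920 − 9500 = +420 ft.
At 120 ft/°C that is an ISA deviation of 420/120 = +3.5°C.
ISA temperature at 9500 ft = 15 − 2 × (9500/1000) = -4°C.
OAT = ISA + deviation = -4 + (+3.5) = -0.5°C.

-0.5°C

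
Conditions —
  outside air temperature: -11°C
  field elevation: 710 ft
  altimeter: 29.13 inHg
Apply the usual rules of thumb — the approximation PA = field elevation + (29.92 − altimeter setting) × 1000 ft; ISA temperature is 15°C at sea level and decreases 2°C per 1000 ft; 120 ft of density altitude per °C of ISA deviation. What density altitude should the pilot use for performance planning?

Pressure altitude = 710 + (29.92 − 29.13) × 1000 = 710 + (+790) = 1500 ft.
ISA temperature at 1500 ft = 15 − 2 × (1500/1000) = 12°C.
ISA deviation = -11 − 12 = -23°C.
Density altitude = 1500 + 120 × (-23) = -1260 ft.

-1260 ft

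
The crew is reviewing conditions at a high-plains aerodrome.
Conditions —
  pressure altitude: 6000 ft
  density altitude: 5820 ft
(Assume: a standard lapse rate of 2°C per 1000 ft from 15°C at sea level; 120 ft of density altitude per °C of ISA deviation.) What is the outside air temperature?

Density altitude − pressure altitude = 5820 − 6000 = -180 ft.
At 120 ft/°C that is an ISA deviation of -180/120 = -1.5°C.
ISA temperature at 6000 ft = 15 − 2 × (6000/1000) = 3°C.
OAT = ISA + deviation = 3 + (-1.5) = 1.5°C.

1.5°C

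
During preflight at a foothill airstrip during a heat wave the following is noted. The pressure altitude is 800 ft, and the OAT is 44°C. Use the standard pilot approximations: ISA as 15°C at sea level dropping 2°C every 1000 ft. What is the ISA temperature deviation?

ISA temperature at 800 ft = 15 − 2 × (800/1000) = 13.4°C.
Deviation = OAT − ISA = 44 − 13.4 = +30.6°C.

ISA+30.6°C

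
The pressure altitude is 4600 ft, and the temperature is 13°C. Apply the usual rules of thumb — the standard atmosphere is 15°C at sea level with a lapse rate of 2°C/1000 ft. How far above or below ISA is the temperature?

ISA+7.2°C

ISA temperature at 4600 ft = 15 − 2 × (4600/1000) = 5.8°C.
Deviation = OAT − ISA = 13 − 5.8 = +7.2°C.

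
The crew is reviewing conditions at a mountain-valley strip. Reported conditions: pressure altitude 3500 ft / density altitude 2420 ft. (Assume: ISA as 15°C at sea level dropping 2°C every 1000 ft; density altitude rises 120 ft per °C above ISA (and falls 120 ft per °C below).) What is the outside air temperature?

Density altitude − pressure altitude = 2420 − 3500 = -1080 ft.
At 120 ft/°C that is an ISA deviation of -1080/120 = -9°C.
ISA temperature at 3500 ft = 15 − 2 × (3500/1000) = 8°C.
OAT = ISA + deviation = 8 + (-9) = -1°C.

-1°C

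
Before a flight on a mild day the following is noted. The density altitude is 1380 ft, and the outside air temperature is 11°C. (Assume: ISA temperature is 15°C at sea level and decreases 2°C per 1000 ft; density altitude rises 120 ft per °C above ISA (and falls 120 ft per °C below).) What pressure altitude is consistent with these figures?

1500 ft

DA = PA + 120 × (OAT − (15 − 2·PA/1000)) = PA + 120·OAT − 1800 + 0.24·PA = 1.24·PA + 120·OAT − 1800.
So 1.24·PA = 1380 − 120 × 11 + 1800 = 1860.
PA = 1860 / 1.24 = 1500 ft.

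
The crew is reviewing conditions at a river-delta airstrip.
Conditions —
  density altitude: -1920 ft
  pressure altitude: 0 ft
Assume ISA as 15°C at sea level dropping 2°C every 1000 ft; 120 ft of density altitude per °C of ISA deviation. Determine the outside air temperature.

-1°C

Density altitude − pressure altitude = -1920 − 0 = -1920 ft.
At 120 ft/°C that is an ISA deviation of -1920/120 = -16°C.
ISA temperature at 0 ft = 15 − 2 × (0/1000) = 15°C.
OAT = ISA + deviation = 15 + (-16) = -1°C.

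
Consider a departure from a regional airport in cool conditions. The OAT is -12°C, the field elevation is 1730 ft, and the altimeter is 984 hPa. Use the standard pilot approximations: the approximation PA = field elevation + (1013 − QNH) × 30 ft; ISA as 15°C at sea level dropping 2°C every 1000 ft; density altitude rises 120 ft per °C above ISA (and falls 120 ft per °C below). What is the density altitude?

Pressure altitude = 1730 + (1013 − 984) × 30 = 1730 + (+870) = 2600 ft.
ISA temperature at 2600 ft = 15 − 2 × (2600/1000) = 9.8°C.
ISA deviation = -12 − 9.8 = -21.8°C.
Density altitude = 2600 + 120 × (-21.8) = -16 ft.

-16 ft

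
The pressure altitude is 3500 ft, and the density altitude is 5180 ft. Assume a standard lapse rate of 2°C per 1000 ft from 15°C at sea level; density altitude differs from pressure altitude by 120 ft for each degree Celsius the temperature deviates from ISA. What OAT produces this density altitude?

22°C

Density altitude − pressure altitude = 5180 − 3500 = +1680 ft.
At 120 ft/°C that is an ISA deviation of 1680/120 = +14°C.
ISA temperature at 3500 ft = 15 − 2 × (3500/1000) = 8°C.
OAT = ISA + deviation = 8 + (+14) = 22°C.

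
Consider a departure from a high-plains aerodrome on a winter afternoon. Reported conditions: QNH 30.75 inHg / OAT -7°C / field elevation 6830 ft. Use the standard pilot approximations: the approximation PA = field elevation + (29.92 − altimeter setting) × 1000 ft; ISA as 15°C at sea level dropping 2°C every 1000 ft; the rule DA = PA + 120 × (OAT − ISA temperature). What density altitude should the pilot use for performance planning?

Pressure altitude = 6830 + (29.92 − 30.75) × 1000 = 6830 + (-830) = 6000 ft.
ISA temperature at 6000 ft = 15 − 2 × (6000/1000) = 3°C.
ISA deviation = -7 − 3 = -10°C.
Density altitude = 6000 + 120 × (-10) = 4800 ft.

4800 ft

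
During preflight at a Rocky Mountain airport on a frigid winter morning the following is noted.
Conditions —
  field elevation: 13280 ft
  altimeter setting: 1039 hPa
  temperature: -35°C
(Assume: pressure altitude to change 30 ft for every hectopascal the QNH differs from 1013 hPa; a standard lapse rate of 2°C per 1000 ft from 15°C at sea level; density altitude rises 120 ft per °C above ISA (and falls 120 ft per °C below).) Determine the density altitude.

Pressure altitude = 13280 + (1013 − 1039) × 30 = 13280 + (-780) = 12500 ft.
ISA temperature at 12500 ft = 15 − 2 × (12500/1000) = -10°C.
ISA deviation = -35 − (-10) = -25°C.
Density altitude = 12500 + 120 × (-25) = 9500 ft.

9500 ft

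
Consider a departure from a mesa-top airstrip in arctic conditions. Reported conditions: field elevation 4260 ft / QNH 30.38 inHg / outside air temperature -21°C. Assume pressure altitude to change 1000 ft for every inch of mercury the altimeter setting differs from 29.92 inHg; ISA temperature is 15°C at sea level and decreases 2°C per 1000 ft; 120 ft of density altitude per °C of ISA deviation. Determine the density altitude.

Pressure altitude = 4260 + (29.92 − 30.38) × 1000 = 4260 + (-460) = 3800 ft.
ISA temperature at 3800 ft = 15 − 2 × (3800/1000) = 7.4°C.
ISA deviation = -21 − 7.4 = -28.4°C.
Density altitude = 3800 + 120 × (-28.4) = 392 ft.

392 ft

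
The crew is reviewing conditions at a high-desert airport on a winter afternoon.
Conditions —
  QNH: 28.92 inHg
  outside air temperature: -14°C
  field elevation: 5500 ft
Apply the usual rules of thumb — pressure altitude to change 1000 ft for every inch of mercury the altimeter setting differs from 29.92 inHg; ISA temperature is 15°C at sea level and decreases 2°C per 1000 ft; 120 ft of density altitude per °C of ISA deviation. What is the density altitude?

Pressure altitude = 5500 + (29.92 − 28.92) × 1000 = 5500 + (+1000) = 6500 ft.
ISA temperature at 6500 ft = 15 − 2 × (6500/1000) = 2°C.
ISA deviation = -14 − 2 = -16°C.
Density altitude = 6500 + 120 × (-16) = 4580 ft.

4580 ft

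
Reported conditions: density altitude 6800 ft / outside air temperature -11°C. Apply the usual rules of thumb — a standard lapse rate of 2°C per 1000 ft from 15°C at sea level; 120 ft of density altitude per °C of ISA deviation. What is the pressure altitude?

8000 ft

DA = PA + 120 × (OAT − (15 − 2·PA/1000)) = PA + 120·OAT − 1800 + 0.24·PA = 1.24·PA + 120·OAT − 1800.
So 1.24·PA = 6800 − 120 × (-11) + 1800 = 9920.
PA = 9920 / 1.24 = 8000 ft.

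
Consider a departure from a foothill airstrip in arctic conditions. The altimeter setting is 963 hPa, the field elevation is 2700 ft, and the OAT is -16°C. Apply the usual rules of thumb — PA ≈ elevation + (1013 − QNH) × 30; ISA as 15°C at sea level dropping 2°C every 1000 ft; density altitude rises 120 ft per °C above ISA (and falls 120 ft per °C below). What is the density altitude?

1488 ft

Pressure altitude = 2700 + (1013 − 963) × 30 = 2700 + (+1500) = 4200 ft.
ISA temperature at 4200 ft = 15 − 2 × (4200/1000) = 6.6°C.
ISA deviation = -16 − 6.6 = -22.6°C.
Density altitude = 4200 + 120 × (-22.6) = 1488 ft.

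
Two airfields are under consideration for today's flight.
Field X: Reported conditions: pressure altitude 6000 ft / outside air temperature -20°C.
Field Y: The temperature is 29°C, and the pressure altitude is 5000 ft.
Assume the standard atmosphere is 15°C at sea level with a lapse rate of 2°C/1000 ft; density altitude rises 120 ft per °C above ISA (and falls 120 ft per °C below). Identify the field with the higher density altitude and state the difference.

Field Y by 4640 ft

Field X: ISA temp = 3°C, deviation -23°C, DA = 6000 + 120 × (-23) = 3240 ft.
Field Y: ISA temp = 5°C, deviation +24°C, DA = 5000 + 120 × 24 = 7880 ft.
Field Y is higher by 7880 − 3240 = 4640 ft.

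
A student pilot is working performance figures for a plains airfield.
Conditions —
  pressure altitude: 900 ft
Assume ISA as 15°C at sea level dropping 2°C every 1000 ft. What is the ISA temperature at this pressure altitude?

13.2°C

ISA temperature = 15 − 2 × (900/1000) = 15 − 1.8 = 13.2°C.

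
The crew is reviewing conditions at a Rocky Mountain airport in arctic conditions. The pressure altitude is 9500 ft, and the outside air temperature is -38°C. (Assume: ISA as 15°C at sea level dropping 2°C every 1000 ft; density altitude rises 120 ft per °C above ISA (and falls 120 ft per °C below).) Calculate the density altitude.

5420 ft

ISA temperature at 9500 ft = 15 − 2 × (9500/1000) = -4°C.
ISA deviation = -38 − (-4) = -34°C.
Density altitude = 9500 + 120 × (-34) = 9500 + (-4080) = 5420 ft.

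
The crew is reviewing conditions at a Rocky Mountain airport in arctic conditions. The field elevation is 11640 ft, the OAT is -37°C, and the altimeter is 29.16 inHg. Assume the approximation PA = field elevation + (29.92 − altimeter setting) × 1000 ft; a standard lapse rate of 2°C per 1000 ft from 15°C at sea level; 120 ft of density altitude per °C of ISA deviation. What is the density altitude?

9136 ft

Pressure altitude = 11640 + (29.92 − 29.16) × 1000 = 11640 + (+760) = 12400 ft.
ISA temperature at 12400 ft = 15 − 2 × (12400/1000) = -9.8°C.
ISA deviation = -37 − (-9.8) = -27.2°C.
Density altitude = 12400 + 120 × (-27.2) = 9136 ft.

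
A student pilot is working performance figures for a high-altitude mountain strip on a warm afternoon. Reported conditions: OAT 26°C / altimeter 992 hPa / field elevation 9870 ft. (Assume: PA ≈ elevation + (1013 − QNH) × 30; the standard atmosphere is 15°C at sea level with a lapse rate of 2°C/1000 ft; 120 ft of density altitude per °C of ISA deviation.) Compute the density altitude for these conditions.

14340 ft

Pressure altitude = 9870 + (1013 − 992) × 30 = 9870 + (+630) = 10500 ft.
ISA temperature at 10500 ft = 15 − 2 × (10500/1000) = -6°C.
ISA deviation = 26 − (-6) = +32°C.
Density altitude = 10500 + 120 × (32) = 14340 ft.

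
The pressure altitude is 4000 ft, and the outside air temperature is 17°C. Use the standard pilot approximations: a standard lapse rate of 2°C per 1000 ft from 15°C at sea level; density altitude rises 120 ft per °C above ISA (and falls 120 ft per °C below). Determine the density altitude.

5200 ft

ISA temperature at 4000 ft = 15 − 2 × (4000/1000) = 7°C.
ISA deviation = 17 − 7 = +10°C.
Density altitude = 4000 + 120 × (10) = 4000 + (+1200) = 5200 ft.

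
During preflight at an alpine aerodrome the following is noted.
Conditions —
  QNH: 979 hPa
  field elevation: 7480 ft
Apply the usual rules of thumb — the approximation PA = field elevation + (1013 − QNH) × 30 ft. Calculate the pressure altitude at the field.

8500 ft

Pressure correction = (1013 − 979) × 30 = +1020 ft.
Pressure altitude = 7480 + (+1020) = 8500 ft.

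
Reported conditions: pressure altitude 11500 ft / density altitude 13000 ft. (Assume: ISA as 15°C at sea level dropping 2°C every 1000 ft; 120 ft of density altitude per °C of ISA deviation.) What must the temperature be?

Density altitude − pressure altitude = 13000 − 11500 = +1500 ft.
At 120 ft/°C that is an ISA deviation of 1500/120 = +12.5°C.
ISA temperature at 11500 ft = 15 − 2 × (11500/1000) = -8°C.
OAT = ISA + deviation = -8 + (+12.5) = 4.5°C.

4.5°C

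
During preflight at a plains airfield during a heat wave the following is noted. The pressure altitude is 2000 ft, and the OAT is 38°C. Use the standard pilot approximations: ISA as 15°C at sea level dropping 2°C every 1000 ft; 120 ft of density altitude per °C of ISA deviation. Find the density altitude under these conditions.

5240 ft

ISA temperature at 2000 ft = 15 − 2 × (2000/1000) = 11°C.
ISA deviation = 38 − 11 = +27°C.
Density altitude = 2000 + 120 × (27) = 2000 + (+3240) = 5240 ft.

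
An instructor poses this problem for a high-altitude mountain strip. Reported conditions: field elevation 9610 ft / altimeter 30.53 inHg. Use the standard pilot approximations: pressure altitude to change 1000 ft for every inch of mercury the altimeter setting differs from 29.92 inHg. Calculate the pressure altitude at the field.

Pressure correction = (29.92 − 30.53) × 1000 = -610 ft.
Pressure altitude = 9610 + (-610) = 9000 ft.

9000 ft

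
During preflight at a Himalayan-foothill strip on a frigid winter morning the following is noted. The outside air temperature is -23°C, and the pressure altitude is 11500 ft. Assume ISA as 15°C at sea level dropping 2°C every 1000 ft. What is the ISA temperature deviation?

ISA-15°C

ISA temperature at 11500 ft = 15 − 2 × (11500/1000) = -8°C.
Deviation = OAT − ISA = -23 − (-8) = -15°C.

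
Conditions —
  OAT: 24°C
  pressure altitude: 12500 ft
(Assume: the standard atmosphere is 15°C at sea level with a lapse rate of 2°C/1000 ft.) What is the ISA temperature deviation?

ISA+34°C

ISA temperature at 12500 ft = 15 − 2 × (12500/1000) = -10°C.
Deviation = OAT − ISA = 24 − (-10) = +34°C.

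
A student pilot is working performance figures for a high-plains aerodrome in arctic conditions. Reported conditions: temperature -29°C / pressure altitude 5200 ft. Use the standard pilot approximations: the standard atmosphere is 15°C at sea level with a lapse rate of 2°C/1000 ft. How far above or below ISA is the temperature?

ISA temperature at 5200 ft = 15 − 2 × (5200/1000) = 4.6°C.
Deviation = OAT − ISA = -29 − 4.6 = -33.6°C.

ISA-33.6°C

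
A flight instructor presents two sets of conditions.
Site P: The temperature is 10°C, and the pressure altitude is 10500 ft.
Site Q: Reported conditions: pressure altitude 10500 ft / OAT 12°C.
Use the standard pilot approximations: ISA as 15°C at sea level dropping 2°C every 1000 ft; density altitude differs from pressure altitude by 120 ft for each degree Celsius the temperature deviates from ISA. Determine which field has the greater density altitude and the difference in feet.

Site P: ISA temp = -6°C, deviation +16°C, DA = 10500 + 120 × 16 = 12420 ft.
Site Q: ISA temp = -6°C, deviation +18°C, DA = 10500 + 120 × 18 = 12660 ft.
Site Q is higher by 12660 − 12420 = 240 ft.

Site Q by 240 ft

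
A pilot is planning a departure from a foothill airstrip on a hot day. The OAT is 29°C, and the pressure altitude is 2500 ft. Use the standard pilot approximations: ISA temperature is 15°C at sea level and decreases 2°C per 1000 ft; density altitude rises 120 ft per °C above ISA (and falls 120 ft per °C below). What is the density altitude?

4780 ft

ISA temperature at 2500 ft = 15 − 2 × (2500/1000) = 10°C.
ISA deviation = 29 − 10 = +19°C.
Density altitude = 2500 + 120 × (19) = 2500 + (+2280) = 4780 ft.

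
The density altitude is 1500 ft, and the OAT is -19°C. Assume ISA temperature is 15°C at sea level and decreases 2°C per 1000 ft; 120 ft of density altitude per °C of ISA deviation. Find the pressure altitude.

4500 ft

DA = PA + 120 × (OAT − (15 − 2·PA/1000)) = PA + 120·OAT − 1800 + 0.24·PA = 1.24·PA + 120·OAT − 1800.
So 1.24·PA = 1500 − 120 × (-19) + 1800 = 5580.
PA = 5580 / 1.24 = 4500 ft.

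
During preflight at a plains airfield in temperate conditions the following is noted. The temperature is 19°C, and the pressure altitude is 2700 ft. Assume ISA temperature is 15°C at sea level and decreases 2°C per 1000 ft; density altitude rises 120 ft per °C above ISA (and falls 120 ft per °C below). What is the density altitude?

3828 ft

ISA temperature at 2700 ft = 15 − 2 × (2700/1000) = 9.6°C.
ISA deviation = 19 − 9.6 = +9.4°C.
Density altitude = 2700 + 120 × (9.4) = 2700 + (+1128) = 3828 ft.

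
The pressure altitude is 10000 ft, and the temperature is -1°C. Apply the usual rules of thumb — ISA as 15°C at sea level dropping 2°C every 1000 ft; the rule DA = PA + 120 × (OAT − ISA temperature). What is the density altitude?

10480 ft

ISA temperature at 10000 ft = 15 − 2 × (10000/1000) = -5°C.
ISA deviation = -1 − (-5) = +4°C.
Density altitude = 10000 + 120 × (4) = 10000 + (+480) = 10480 ft.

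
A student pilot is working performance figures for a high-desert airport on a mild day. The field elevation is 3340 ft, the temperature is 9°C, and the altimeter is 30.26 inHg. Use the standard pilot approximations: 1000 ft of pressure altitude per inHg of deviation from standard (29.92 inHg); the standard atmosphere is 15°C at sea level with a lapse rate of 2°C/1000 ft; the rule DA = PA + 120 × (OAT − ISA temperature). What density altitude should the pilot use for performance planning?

Pressure altitude = 3340 + (29.92 − 30.26) × 1000 = 3340 + (-340) = 3000 ft.
ISA temperature at 3000 ft = 15 − 2 × (3000/1000) = 9°C.
ISA deviation = 9 − 9 = 0°C.
Density altitude = 3000 + 120 × (0) = 3000 ft.

3000 ft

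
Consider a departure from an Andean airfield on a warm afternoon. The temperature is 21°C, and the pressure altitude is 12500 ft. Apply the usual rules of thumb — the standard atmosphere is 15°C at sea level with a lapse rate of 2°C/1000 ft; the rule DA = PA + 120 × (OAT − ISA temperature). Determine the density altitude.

ISA temperature at 12500 ft = 15 − 2 × (12500/1000) = -10°C.
ISA deviation = 21 − (-10) = +31°C.
Density altitude = 12500 + 120 × (31) = 12500 + (+3720) = 16220 ft.

16220 ft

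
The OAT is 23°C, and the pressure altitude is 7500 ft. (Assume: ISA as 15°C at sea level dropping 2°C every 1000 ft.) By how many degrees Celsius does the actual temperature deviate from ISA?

ISA temperature at 7500 ft = 15 − 2 × (7500/1000) = 0°C.
Deviation = OAT − ISA = 23 − 0 = +23°C.

ISA+23°C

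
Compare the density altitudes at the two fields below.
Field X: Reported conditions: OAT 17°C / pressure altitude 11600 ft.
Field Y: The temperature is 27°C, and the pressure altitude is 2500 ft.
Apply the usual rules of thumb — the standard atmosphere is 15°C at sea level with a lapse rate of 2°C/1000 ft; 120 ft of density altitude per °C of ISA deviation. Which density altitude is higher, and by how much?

Field X: ISA temp = -8.2°C, deviation +25.2°C, DA = 11600 + 120 × 25.2 = 14624 ft.
Field Y: ISA temp = 10°C, deviation +17°C, DA = 2500 + 120 × 17 = 4540 ft.
Field X is higher by 14624 − 4540 = 10084 ft.

Field X by 10084 ft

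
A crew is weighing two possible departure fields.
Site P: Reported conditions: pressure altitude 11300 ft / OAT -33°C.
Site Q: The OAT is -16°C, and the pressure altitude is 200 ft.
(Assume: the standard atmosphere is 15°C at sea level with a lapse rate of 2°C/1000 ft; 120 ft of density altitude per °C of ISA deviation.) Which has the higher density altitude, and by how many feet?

Site P: ISA temp = -7.6°C, deviation -25.4°C, DA = 11300 + 120 × (-25.4) = 8252 ft.
Site Q: ISA temp = 14.6°C, deviation -30.6°C, DA = 200 + 120 × (-30.6) = -3472 ft.
Site P is higher by 8252 − (-3472) = 11724 ft.

Site P by 11724 ft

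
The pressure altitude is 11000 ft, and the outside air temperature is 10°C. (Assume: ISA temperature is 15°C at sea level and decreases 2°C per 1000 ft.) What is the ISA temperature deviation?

ISA temperature at 11000 ft = 15 − 2 × (11000/1000) = -7°C.
Deviation = OAT − ISA = 10 − (-7) = +17°C.

ISA+17°C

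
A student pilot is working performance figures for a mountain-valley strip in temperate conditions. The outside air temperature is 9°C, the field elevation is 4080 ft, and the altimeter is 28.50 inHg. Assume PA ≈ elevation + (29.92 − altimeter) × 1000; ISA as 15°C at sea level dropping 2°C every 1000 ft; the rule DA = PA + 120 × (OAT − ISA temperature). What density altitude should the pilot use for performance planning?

6100 ft

Pressure altitude = 4080 + (29.92 − 28.50) × 1000 = 4080 + (+1420) = 5500 ft.
ISA temperature at 5500 ft = 15 − 2 × (5500/1000) = 4°C.
ISA deviation = 9 − 4 = +5°C.
Density altitude = 5500 + 120 × (5) = 6100 ft.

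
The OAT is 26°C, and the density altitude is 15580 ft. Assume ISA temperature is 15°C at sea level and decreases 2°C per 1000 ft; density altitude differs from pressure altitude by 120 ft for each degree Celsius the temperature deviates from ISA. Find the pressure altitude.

DA = PA + 120 × (OAT − (15 − 2·PA/1000)) = PA + 120·OAT − 1800 + 0.24·PA = 1.24·PA + 120·OAT − 1800.
So 1.24·PA = 15580 − 120 × 26 + 1800 = 14260.
PA = 14260 / 1.24 = 11500 ft.

11500 ft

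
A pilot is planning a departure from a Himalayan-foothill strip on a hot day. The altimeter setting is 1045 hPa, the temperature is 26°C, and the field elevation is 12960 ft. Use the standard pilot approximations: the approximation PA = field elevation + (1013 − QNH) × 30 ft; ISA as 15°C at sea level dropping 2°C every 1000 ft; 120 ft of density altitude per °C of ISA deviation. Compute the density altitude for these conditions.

Pressure altitude = 12960 + (1013 − 1045) × 30 = 12960 + (-960) = 12000 ft.
ISA temperature at 12000 ft = 15 − 2 × (12000/1000) = -9°C.
ISA deviation = 26 − (-9) = +35°C.
Density altitude = 12000 + 120 × (35) = 16200 ft.

16200 ft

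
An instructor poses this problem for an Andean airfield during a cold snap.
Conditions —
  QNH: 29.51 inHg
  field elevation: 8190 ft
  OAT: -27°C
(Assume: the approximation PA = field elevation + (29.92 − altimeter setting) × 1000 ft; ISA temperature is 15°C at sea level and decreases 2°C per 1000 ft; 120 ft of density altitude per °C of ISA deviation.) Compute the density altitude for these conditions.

Pressure altitude = 8190 + (29.92 − 29.51) × 1000 = 8190 + (+410) = 8600 ft.
ISA temperature at 8600 ft = 15 − 2 × (8600/1000) = -2.2°C.
ISA deviation = -27 − (-2.2) = -24.8°C.
Density altitude = 8600 + 120 × (-24.8) = 5624 ft.

5624 ft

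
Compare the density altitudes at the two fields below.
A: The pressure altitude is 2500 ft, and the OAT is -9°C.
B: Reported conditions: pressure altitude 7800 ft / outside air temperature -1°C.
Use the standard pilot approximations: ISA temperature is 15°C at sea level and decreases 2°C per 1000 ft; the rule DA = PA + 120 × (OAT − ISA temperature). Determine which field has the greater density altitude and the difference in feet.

B by 7532 ft

A: ISA temp = 10°C, deviation -19°C, DA = 2500 + 120 × (-19) = 220 ft.
B: ISA temp = -0.6°C, deviation -0.4°C, DA = 7800 + 120 × (-0.4) = 7752 ft.
B is higher by 7752 − 220 = 7532 ft.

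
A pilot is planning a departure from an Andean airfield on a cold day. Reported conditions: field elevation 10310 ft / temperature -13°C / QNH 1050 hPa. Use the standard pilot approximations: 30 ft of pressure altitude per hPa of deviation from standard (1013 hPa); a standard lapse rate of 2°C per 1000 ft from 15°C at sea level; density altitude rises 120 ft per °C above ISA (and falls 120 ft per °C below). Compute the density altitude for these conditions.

Pressure altitude = 10310 + (1013 − 1050) × 30 = 10310 + (-1110) = 9200 ft.
ISA temperature at 9200 ft = 15 − 2 × (9200/1000) = -3.4°C.
ISA deviation = -13 − (-3.4) = -9.6°C.
Density altitude = 9200 + 120 × (-9.6) = 8048 ft.

8048 ft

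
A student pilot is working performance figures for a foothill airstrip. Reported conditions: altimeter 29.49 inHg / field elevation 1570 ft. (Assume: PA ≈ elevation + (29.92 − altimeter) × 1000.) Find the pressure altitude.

Pressure correction = (29.92 − 29.49) × 1000 = +430 ft.
Pressure altitude = 1570 + (+430) = 2000 ft.

2000 ft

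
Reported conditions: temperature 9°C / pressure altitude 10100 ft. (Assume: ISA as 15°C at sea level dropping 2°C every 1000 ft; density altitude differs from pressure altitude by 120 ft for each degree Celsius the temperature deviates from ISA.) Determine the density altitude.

11804 ft

ISA temperature at 10100 ft = 15 − 2 × (10100/1000) = -5.2°C.
ISA deviation = 9 − (-5.2) = +14.2°C.
Density altitude = 10100 + 120 × (14.2) = 10100 + (+1704) = 11804 ft.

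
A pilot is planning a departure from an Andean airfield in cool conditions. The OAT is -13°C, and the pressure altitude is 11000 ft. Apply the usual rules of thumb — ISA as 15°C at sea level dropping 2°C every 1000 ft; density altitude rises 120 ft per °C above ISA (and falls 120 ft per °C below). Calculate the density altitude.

10280 ft

ISA temperature at 11000 ft = 15 − 2 × (11000/1000) = -7°C.
ISA deviation = -13 − (-7) = -6°C.
Density altitude = 11000 + 120 × (-6) = 11000 + (-720) = 10280 ft.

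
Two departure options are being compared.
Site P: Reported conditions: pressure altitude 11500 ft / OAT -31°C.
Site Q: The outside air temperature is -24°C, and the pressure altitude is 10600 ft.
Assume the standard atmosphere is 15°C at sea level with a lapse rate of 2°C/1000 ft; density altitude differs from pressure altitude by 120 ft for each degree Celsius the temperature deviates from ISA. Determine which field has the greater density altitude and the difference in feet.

Site P: ISA temp = -8°C, deviation -23°C, DA = 11500 + 120 × (-23) = 8740 ft.
Site Q: ISA temp = -6.2°C, deviation -17.8°C, DA = 10600 + 120 × (-17.8) = 8464 ft.
Site P is higher by 8740 − 8464 = 276 ft.

Site P by 276 ft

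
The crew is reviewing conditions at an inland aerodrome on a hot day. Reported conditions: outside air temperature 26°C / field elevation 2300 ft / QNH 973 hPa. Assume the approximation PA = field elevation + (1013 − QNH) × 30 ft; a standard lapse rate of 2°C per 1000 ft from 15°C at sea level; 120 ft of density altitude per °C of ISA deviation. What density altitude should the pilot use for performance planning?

Pressure altitude = 2300 + (1013 − 973) × 30 = 2300 + (+1200) = 3500 ft.
ISA temperature at 3500 ft = 15 − 2 × (3500/1000) = 8°C.
ISA deviation = 26 − 8 = +18°C.
Density altitude = 3500 + 120 × (18) = 5660 ft.

5660 ft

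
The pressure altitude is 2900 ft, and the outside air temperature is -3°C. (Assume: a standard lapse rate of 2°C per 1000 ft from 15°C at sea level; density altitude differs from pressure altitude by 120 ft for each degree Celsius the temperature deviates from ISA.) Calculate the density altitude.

1436 ft

ISA temperature at 2900 ft = 15 − 2 × (2900/1000) = 9.2°C.
ISA deviation = -3 − 9.2 = -12.2°C.
Density altitude = 2900 + 120 × (-12.2) = 2900 + (-1464) = 1436 ft.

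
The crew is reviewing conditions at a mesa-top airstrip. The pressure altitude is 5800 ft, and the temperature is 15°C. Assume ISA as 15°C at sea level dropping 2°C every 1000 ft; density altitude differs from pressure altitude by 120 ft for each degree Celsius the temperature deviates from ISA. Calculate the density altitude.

7192 ft

ISA temperature at 5800 ft = 15 − 2 × (5800/1000) = 3.4°C.
ISA deviation = 15 − 3.4 = +11.6°C.
Density altitude = 5800 + 120 × (11.6) = 5800 + (+1392) = 7192 ft.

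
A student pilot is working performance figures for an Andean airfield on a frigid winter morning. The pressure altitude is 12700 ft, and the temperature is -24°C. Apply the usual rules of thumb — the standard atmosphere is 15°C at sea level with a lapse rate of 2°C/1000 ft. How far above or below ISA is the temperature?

ISA-13.6°C

ISA temperature at 12700 ft = 15 − 2 × (12700/1000) = -10.4°C.
Deviation = OAT − ISA = -24 − (-10.4) = -13.6°C.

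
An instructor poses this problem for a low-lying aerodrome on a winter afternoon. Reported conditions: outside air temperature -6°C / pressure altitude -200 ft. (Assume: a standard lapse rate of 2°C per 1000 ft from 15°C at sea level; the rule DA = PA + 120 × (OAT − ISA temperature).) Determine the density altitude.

-2768 ft

ISA temperature at -200 ft = 15 − 2 × (-200/1000) = 15.4°C.
ISA deviation = -6 − 15.4 = -21.4°C.
Density altitude = -200 + 120 × (-21.4) = -200 + (-2568) = -2768 ft.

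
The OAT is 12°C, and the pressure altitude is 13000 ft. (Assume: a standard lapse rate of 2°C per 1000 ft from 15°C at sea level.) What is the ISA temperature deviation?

ISA temperature at 13000 ft = 15 − 2 × (13000/1000) = -11°C.
Deviation = OAT − ISA = 12 − (-11) = +23°C.

ISA+23°C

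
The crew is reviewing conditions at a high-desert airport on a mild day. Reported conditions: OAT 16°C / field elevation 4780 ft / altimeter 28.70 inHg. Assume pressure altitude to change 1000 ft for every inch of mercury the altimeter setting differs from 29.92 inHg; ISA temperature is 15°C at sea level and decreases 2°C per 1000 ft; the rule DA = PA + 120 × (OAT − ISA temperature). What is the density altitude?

Pressure altitude = 4780 + (29.92 − 28.70) × 1000 = 4780 + (+1220) = 6000 ft.
ISA temperature at 6000 ft = 15 − 2 × (6000/1000) = 3°C.
ISA deviation = 16 − 3 = +13°C.
Density altitude = 6000 + 120 × (13) = 7560 ft.

7560 ft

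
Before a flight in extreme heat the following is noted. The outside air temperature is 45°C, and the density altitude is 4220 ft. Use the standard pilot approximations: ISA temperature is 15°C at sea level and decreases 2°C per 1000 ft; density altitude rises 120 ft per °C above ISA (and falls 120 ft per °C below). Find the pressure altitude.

500 ft

DA = PA + 120 × (OAT − (15 − 2·PA/1000)) = PA + 120·OAT − 1800 + 0.24·PA = 1.24·PA + 120·OAT − 1800.
So 1.24·PA = 4220 − 120 × 45 + 1800 = 620.
PA = 620 / 1.24 = 500 ft.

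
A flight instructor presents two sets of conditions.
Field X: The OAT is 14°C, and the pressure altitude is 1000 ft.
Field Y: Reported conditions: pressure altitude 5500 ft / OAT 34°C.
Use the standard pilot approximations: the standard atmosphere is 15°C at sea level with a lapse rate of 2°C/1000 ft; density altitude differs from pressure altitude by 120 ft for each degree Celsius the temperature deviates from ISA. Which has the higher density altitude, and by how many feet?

Field Y by 7980 ft

Field X: ISA temp = 13°C, deviation +1°C, DA = 1000 + 120 × 1 = 1120 ft.
Field Y: ISA temp = 4°C, deviation +30°C, DA = 5500 + 120 × 30 = 9100 ft.
Field Y is higher by 9100 − 1120 = 7980 ft.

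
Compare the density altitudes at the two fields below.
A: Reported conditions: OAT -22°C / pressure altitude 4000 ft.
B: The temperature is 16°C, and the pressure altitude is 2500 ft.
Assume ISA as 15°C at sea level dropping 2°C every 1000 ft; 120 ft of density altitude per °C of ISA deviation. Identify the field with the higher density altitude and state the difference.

B by 2700 ft

A: ISA temp = 7°C, deviation -29°C, DA = 4000 + 120 × (-29) = 520 ft.
B: ISA temp = 10°C, deviation +6°C, DA = 2500 + 120 × 6 = 3220 ft.
B is higher by 3220 − 520 = 2700 ft.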